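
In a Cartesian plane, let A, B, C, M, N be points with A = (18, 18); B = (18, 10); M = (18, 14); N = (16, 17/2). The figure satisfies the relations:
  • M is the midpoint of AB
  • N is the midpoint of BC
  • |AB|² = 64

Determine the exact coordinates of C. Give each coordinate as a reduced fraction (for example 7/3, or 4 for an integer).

C = (14, 7)

1. C_x = 14  [C = 2·N−B = 2·(16, 17/2)−(18, 10)]
2. C_y = 7  [C = 2·N−B = 2·(16, 17/2)−(18, 10)]
   so C = (14, 7)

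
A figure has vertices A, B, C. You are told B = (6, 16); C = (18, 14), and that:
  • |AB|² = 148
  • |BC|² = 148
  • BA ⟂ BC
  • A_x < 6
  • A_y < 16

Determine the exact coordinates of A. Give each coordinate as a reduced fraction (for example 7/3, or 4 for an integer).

1. A_x = 4  [[BA ⟂ BC ⇒ 12x-2y-40=0] ∩ [|A−(6, 16)|²=148]]
2. A_y = 4  [[BA ⟂ BC ⇒ 12x-2y-40=0] ∩ [|A−(6, 16)|²=148]]
   so A = (4, 4)

A = (4, 4)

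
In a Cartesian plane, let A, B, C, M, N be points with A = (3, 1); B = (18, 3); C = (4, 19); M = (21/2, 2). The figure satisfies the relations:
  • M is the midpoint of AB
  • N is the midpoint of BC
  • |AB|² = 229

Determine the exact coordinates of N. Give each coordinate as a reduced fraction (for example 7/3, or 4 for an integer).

1. N_x = 11  [2·N = B+C = (18, 3)+(4, 19)]
2. N_y = 11  [2·N = B+C = (18, 3)+(4, 19)]
   so N = (11, 11)

N = (11, 11)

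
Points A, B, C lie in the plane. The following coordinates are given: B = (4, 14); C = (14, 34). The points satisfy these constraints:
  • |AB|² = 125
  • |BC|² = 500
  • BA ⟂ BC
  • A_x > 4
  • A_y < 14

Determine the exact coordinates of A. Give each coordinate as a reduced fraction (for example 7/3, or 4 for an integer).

A = (14, 9)

1. A_x = 14  [[BA ⟂ BC ⇒ 10x+20y-320=0] ∩ [|A−(4, 14)|²=125]]
2. A_y = 9  [[BA ⟂ BC ⇒ 10x+20y-320=0] ∩ [|A−(4, 14)|²=125]]
   so A = (14, 9)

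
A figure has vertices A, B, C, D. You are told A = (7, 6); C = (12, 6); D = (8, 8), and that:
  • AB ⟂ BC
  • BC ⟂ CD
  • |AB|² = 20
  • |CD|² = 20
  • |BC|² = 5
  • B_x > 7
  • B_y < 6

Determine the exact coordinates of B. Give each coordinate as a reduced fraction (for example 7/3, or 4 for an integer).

1. B_x = 11  [[BC ⟂ CD ⇒ 4x-2y-36=0] ∩ [|B−(7, 6)|²=20]]
2. B_y = 4  [[BC ⟂ CD ⇒ 4x-2y-36=0] ∩ [|B−(7, 6)|²=20]]
   so B = (11, 4)

B = (11, 4)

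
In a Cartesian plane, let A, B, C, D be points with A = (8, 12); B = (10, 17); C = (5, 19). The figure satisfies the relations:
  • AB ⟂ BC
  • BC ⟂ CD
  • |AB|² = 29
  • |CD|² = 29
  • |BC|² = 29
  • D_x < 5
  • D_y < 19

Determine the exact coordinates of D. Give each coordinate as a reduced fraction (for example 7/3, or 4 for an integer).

1. D_x = 3  [[BC ⟂ CD ⇒ -5x+2y-13=0] ∩ [|D−(5, 19)|²=29]]
2. D_y = 14  [[BC ⟂ CD ⇒ -5x+2y-13=0] ∩ [|D−(5, 19)|²=29]]
   so D = (3, 14)

D = (3, 14)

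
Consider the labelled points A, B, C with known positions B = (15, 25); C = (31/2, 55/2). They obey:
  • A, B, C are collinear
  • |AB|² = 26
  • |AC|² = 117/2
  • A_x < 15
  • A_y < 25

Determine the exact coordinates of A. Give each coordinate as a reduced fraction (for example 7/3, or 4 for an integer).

A = (14, 20)

1. A_x = 14  [[A, B, C are collinear ⇒ -5/2x+1/2y+25=0] ∩ [|A−(15, 25)|²=26]]
2. A_y = 20  [[A, B, C are collinear ⇒ -5/2x+1/2y+25=0] ∩ [|A−(15, 25)|²=26]]
   so A = (14, 20)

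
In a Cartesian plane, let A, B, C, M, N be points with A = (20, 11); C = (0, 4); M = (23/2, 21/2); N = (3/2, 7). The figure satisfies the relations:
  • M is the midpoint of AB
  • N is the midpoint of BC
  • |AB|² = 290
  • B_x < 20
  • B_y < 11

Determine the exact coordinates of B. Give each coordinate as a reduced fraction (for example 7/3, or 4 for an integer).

1. B_x = 3  [B = 2·M−A = 2·(23/2, 21/2)−(20, 11)]
2. B_y = 10  [B = 2·M−A = 2·(23/2, 21/2)−(20, 11)]
   so B = (3, 10)

B = (3, 10)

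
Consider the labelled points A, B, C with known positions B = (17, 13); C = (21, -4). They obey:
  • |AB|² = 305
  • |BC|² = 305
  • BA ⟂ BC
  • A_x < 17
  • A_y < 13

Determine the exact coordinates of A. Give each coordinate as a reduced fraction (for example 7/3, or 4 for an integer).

1. A_x = 0  [[BA ⟂ BC ⇒ 4x-17y+153=0] ∩ [|A−(17, 13)|²=305]]
2. A_y = 9  [[BA ⟂ BC ⇒ 4x-17y+153=0] ∩ [|A−(17, 13)|²=305]]
   so A = (0, 9)

A = (0, 9)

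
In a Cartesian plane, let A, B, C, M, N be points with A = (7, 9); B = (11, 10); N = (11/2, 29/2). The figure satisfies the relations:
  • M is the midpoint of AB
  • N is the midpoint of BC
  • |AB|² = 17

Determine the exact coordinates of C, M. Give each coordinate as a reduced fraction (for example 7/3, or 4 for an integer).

C = (0, 19)
M = (9, 19/2)

1. M_x = 9  [2·M = A+B = (7, 9)+(11, 10)]
2. M_y = 19/2  [2·M = A+B = (7, 9)+(11, 10)]
   so M = (9, 19/2)
3. C_x = 0  [C = 2·N−B = 2·(11/2, 29/2)−(11, 10)]
4. C_y = 19  [C = 2·N−B = 2·(11/2, 29/2)−(11, 10)]
   so C = (0, 19)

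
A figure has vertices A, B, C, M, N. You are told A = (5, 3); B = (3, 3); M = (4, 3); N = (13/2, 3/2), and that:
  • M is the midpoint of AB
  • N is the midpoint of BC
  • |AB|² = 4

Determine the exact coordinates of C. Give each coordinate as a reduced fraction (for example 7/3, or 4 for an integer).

1. C_x = 10  [C = 2·N−B = 2·(13/2, 3/2)−(3, 3)]
2. C_y = 0  [C = 2·N−B = 2·(13/2, 3/2)−(3, 3)]
   so C = (10, 0)

C = (10, 0)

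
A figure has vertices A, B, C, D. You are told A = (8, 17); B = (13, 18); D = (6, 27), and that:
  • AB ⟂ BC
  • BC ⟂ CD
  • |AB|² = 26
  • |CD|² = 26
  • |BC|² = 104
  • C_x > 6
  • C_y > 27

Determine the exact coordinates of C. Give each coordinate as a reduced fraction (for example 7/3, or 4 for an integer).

C = (11, 28)

1. C_x = 11  [[AB ⟂ BC ⇒ 5x+1y-83=0] ∩ [|C−(6, 27)|²=26]]
2. C_y = 28  [[AB ⟂ BC ⇒ 5x+1y-83=0] ∩ [|C−(6, 27)|²=26]]
   so C = (11, 28)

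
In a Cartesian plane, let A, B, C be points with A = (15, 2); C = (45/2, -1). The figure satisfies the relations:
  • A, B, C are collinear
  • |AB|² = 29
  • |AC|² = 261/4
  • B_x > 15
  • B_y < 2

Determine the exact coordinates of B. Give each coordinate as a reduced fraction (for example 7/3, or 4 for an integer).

B = (20, 0)

1. B_x = 20  [[A, B, C are collinear ⇒ -3x-15/2y+60=0] ∩ [|B−(15, 2)|²=29]]
2. B_y = 0  [[A, B, C are collinear ⇒ -3x-15/2y+60=0] ∩ [|B−(15, 2)|²=29]]
   so B = (20, 0)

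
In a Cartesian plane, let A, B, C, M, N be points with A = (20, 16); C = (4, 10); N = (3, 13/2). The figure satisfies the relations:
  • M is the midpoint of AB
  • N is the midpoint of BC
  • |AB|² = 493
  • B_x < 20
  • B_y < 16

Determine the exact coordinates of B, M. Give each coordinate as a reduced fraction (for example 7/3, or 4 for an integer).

1. B_x = 2  [B = 2·N−C = 2·(3, 13/2)−(4, 10)]
2. B_y = 3  [B = 2·N−C = 2·(3, 13/2)−(4, 10)]
   so B = (2, 3)
3. M_x = 11  [2·M = A+B = (20, 16)+(2, 3)]
4. M_y = 19/2  [2·M = A+B = (20, 16)+(2, 3)]
   so M = (11, 19/2)

B = (2, 3)
M = (11, 19/2)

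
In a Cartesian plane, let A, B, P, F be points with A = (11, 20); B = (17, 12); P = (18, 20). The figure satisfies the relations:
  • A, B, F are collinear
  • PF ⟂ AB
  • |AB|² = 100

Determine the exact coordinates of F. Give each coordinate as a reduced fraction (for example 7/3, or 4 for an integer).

1. F_x = 338/25  [[A, B, F are collinear ⇒ 8x+6y-208=0] ∩ [PF ⟂ AB ⇒ 6x-8y+52=0]]
2. F_y = 416/25  [[A, B, F are collinear ⇒ 8x+6y-208=0] ∩ [PF ⟂ AB ⇒ 6x-8y+52=0]]
   so F = (338/25, 416/25)

F = (338/25, 416/25)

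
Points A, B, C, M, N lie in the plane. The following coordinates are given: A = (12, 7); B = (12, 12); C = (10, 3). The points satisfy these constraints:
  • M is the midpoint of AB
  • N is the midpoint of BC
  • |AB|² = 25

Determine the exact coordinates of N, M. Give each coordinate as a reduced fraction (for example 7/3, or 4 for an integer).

1. M_x = 12  [2·M = A+B = (12, 7)+(12, 12)]
2. M_y = 19/2  [2·M = A+B = (12, 7)+(12, 12)]
   so M = (12, 19/2)
3. N_x = 11  [2·N = B+C = (12, 12)+(10, 3)]
4. N_y = 15/2  [2·N = B+C = (12, 12)+(10, 3)]
   so N = (11, 15/2)

N = (11, 15/2)
M = (12, 19/2)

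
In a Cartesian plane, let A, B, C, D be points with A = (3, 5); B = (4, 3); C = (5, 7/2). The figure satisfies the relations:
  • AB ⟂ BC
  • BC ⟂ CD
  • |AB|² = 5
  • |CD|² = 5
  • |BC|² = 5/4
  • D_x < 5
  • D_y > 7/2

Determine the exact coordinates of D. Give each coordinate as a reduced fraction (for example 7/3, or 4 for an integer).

D = (4, 11/2)

1. D_x = 4  [[BC ⟂ CD ⇒ 1x+1/2y-27/4=0] ∩ [|D−(5, 7/2)|²=5]]
2. D_y = 11/2  [[BC ⟂ CD ⇒ 1x+1/2y-27/4=0] ∩ [|D−(5, 7/2)|²=5]]
   so D = (4, 11/2)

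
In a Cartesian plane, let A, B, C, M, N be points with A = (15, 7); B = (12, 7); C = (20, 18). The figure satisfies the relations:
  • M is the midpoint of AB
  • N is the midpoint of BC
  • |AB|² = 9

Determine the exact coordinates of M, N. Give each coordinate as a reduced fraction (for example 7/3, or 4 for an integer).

M = (27/2, 7)
N = (16, 25/2)

1. M_x = 27/2  [2·M = A+B = (15, 7)+(12, 7)]
2. M_y = 7  [2·M = A+B = (15, 7)+(12, 7)]
   so M = (27/2, 7)
3. N_x = 16  [2·N = B+C = (12, 7)+(20, 18)]
4. N_y = 25/2  [2·N = B+C = (12, 7)+(20, 18)]
   so N = (16, 25/2)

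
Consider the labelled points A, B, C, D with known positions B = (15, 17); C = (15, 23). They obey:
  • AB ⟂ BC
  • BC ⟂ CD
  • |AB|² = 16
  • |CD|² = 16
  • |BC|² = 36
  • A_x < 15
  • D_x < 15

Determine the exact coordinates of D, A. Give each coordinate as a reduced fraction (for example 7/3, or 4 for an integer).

D = (11, 23)
A = (11, 17)

1. D_x = 11  [[BC ⟂ CD ⇒ 6y-138=0] ∩ [|D−(15, 23)|²=16]]
2. D_y = 23  [[BC ⟂ CD ⇒ 6y-138=0] ∩ [|D−(15, 23)|²=16]]
   so D = (11, 23)
3. A_x = 11  [[AB ⟂ BC ⇒ -6y+102=0] ∩ [|A−(15, 17)|²=16]]
4. A_y = 17  [[AB ⟂ BC ⇒ -6y+102=0] ∩ [|A−(15, 17)|²=16]]
   so A = (11, 17)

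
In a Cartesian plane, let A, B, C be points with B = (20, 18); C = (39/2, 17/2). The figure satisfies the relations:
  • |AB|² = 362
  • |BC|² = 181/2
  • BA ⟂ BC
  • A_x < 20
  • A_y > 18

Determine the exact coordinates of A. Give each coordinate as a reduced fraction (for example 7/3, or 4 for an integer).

1. A_x = 1  [[BA ⟂ BC ⇒ -1/2x-19/2y+181=0] ∩ [|A−(20, 18)|²=362]]
2. A_y = 19  [[BA ⟂ BC ⇒ -1/2x-19/2y+181=0] ∩ [|A−(20, 18)|²=362]]
   so A = (1, 19)

A = (1, 19)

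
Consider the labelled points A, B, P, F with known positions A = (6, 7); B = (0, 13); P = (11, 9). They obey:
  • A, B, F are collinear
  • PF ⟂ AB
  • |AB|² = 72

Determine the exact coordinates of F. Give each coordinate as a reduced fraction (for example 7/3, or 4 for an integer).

F = (15/2, 11/2)

1. F_x = 15/2  [[A, B, F are collinear ⇒ -6x-6y+78=0] ∩ [PF ⟂ AB ⇒ -6x+6y+12=0]]
2. F_y = 11/2  [[A, B, F are collinear ⇒ -6x-6y+78=0] ∩ [PF ⟂ AB ⇒ -6x+6y+12=0]]
   so F = (15/2, 11/2)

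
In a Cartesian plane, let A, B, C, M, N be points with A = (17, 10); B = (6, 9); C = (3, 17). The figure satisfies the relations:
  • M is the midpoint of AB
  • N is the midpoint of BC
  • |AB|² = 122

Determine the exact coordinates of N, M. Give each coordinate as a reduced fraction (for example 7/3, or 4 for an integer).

1. M_x = 23/2  [2·M = A+B = (17, 10)+(6, 9)]
2. M_y = 19/2  [2·M = A+B = (17, 10)+(6, 9)]
   so M = (23/2, 19/2)
3. N_x = 9/2  [2·N = B+C = (6, 9)+(3, 17)]
4. N_y = 13  [2·N = B+C = (6, 9)+(3, 17)]
   so N = (9/2, 13)

N = (9/2, 13)
M = (23/2, 19/2)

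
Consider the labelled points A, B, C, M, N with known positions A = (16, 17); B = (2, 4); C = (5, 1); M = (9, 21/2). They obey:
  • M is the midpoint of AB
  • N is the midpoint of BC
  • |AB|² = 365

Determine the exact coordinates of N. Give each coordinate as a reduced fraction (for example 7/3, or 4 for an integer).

N = (7/2, 5/2)

1. N_x = 7/2  [2·N = B+C = (2, 4)+(5, 1)]
2. N_y = 5/2  [2·N = B+C = (2, 4)+(5, 1)]
   so N = (7/2, 5/2)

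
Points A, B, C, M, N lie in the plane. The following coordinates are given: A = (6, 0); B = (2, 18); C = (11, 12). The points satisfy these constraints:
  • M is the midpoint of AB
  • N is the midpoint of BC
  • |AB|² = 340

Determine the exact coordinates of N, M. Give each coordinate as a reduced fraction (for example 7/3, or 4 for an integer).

N = (13/2, 15)
M = (4, 9)

1. M_x = 4  [2·M = A+B = (6, 0)+(2, 18)]
2. M_y = 9  [2·M = A+B = (6, 0)+(2, 18)]
   so M = (4, 9)
3. N_x = 13/2  [2·N = B+C = (2, 18)+(11, 12)]
4. N_y = 15  [2·N = B+C = (2, 18)+(11, 12)]
   so N = (13/2, 15)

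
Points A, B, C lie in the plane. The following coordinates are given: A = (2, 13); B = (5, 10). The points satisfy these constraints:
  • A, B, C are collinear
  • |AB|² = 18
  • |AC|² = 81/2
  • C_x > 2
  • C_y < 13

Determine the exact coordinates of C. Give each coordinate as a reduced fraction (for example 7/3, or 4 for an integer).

1. C_x = 13/2  [[A, B, C are collinear ⇒ 3x+3y-45=0] ∩ [|C−(2, 13)|²=81/2]]
2. C_y = 17/2  [[A, B, C are collinear ⇒ 3x+3y-45=0] ∩ [|C−(2, 13)|²=81/2]]
   so C = (13/2, 17/2)

C = (13/2, 17/2)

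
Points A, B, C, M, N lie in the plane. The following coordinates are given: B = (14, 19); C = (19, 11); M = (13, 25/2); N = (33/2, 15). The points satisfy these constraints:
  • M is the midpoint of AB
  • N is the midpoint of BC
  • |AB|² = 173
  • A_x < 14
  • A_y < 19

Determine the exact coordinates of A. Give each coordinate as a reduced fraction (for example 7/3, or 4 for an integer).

1. A_x = 12  [A = 2·M−B = 2·(13, 25/2)−(14, 19)]
2. A_y = 6  [A = 2·M−B = 2·(13, 25/2)−(14, 19)]
   so A = (12, 6)

A = (12, 6)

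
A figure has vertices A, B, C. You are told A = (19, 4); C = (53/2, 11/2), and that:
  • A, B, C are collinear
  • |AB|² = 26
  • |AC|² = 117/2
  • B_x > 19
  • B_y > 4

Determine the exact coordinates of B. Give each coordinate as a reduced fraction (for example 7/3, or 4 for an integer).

1. B_x = 24  [[A, B, C are collinear ⇒ 3/2x-15/2y+3/2=0] ∩ [|B−(19, 4)|²=26]]
2. B_y = 5  [[A, B, C are collinear ⇒ 3/2x-15/2y+3/2=0] ∩ [|B−(19, 4)|²=26]]
   so B = (24, 5)

B = (24, 5)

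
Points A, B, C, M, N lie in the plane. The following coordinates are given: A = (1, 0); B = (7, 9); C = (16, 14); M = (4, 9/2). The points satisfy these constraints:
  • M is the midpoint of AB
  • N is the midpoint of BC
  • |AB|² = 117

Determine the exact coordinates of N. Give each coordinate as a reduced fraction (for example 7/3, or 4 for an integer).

N = (23/2, 23/2)

1. N_x = 23/2  [2·N = B+C = (7, 9)+(16, 14)]
2. N_y = 23/2  [2·N = B+C = (7, 9)+(16, 14)]
   so N = (23/2, 23/2)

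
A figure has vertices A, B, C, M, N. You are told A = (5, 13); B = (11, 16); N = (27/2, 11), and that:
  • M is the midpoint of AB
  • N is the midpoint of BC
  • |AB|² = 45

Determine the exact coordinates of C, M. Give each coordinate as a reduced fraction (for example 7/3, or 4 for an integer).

1. M_x = 8  [2·M = A+B = (5, 13)+(11, 16)]
2. M_y = 29/2  [2·M = A+B = (5, 13)+(11, 16)]
   so M = (8, 29/2)
3. C_x = 16  [C = 2·N−B = 2·(27/2, 11)−(11, 16)]
4. C_y = 6  [C = 2·N−B = 2·(27/2, 11)−(11, 16)]
   so C = (16, 6)

C = (16, 6)
M = (8, 29/2)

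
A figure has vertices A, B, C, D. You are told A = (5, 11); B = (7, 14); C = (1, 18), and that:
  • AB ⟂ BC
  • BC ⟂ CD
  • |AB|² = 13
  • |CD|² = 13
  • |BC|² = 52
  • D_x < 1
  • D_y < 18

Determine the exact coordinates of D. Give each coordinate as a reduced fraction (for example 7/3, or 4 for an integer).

D = (-1, 15)

1. D_x = -1  [[BC ⟂ CD ⇒ -6x+4y-66=0] ∩ [|D−(1, 18)|²=13]]
2. D_y = 15  [[BC ⟂ CD ⇒ -6x+4y-66=0] ∩ [|D−(1, 18)|²=13]]
   so D = (-1, 15)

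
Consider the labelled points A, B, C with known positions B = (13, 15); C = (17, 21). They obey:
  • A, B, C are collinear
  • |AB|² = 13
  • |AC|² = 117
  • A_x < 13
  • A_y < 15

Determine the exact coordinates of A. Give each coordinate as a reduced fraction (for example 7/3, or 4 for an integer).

1. A_x = 11  [[A, B, C are collinear ⇒ -6x+4y+18=0] ∩ [|A−(13, 15)|²=13]]
2. A_y = 12  [[A, B, C are collinear ⇒ -6x+4y+18=0] ∩ [|A−(13, 15)|²=13]]
   so A = (11, 12)

A = (11, 12)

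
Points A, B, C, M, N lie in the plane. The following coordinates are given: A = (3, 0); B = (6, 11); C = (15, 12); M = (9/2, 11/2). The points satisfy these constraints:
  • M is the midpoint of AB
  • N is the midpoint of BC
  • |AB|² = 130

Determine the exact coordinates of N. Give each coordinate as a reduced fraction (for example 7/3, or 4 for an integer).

1. N_x = 21/2  [2·N = B+C = (6, 11)+(15, 12)]
2. N_y = 23/2  [2·N = B+C = (6, 11)+(15, 12)]
   so N = (21/2, 23/2)

N = (21/2, 23/2)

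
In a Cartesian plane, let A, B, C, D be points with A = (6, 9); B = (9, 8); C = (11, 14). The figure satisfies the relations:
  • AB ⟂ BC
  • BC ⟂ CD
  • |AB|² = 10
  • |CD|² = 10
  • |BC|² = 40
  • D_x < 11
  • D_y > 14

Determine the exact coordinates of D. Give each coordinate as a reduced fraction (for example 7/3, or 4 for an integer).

D = (8, 15)

1. D_x = 8  [[BC ⟂ CD ⇒ 2x+6y-106=0] ∩ [|D−(11, 14)|²=10]]
2. D_y = 15  [[BC ⟂ CD ⇒ 2x+6y-106=0] ∩ [|D−(11, 14)|²=10]]
   so D = (8, 15)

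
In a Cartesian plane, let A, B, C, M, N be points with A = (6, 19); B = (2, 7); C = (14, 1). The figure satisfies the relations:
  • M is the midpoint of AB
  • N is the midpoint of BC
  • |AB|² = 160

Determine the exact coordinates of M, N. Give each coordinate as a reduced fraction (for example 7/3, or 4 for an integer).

M = (4, 13)
N = (8, 4)

1. M_x = 4  [2·M = A+B = (6, 19)+(2, 7)]
2. M_y = 13  [2·M = A+B = (6, 19)+(2, 7)]
   so M = (4, 13)
3. N_x = 8  [2·N = B+C = (2, 7)+(14, 1)]
4. N_y = 4  [2·N = B+C = (2, 7)+(14, 1)]
   so N = (8, 4)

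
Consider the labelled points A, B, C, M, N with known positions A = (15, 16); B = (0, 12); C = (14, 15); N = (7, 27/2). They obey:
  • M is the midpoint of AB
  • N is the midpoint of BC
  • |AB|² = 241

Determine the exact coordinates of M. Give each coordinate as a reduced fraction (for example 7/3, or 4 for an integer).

M = (15/2, 14)

1. M_x = 15/2  [2·M = A+B = (15, 16)+(0, 12)]
2. M_y = 14  [2·M = A+B = (15, 16)+(0, 12)]
   so M = (15/2, 14)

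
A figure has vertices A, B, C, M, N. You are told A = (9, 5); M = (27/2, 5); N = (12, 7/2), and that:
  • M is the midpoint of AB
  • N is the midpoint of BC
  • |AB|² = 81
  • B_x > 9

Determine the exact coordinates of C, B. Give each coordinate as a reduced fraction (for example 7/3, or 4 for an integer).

1. B_x = 18  [B = 2·M−A = 2·(27/2, 5)−(9, 5)]
2. B_y = 5  [B = 2·M−A = 2·(27/2, 5)−(9, 5)]
   so B = (18, 5)
3. C_x = 6  [C = 2·N−B = 2·(12, 7/2)−(18, 5)]
4. C_y = 2  [C = 2·N−B = 2·(12, 7/2)−(18, 5)]
   so C = (6, 2)

C = (6, 2)
B = (18, 5)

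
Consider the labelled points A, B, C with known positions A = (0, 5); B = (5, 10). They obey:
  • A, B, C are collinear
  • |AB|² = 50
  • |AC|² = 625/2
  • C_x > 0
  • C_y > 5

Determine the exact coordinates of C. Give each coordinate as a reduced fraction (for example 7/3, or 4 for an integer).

1. C_x = 25/2  [[A, B, C are collinear ⇒ -5x+5y-25=0] ∩ [|C−(0, 5)|²=625/2]]
2. C_y = 35/2  [[A, B, C are collinear ⇒ -5x+5y-25=0] ∩ [|C−(0, 5)|²=625/2]]
   so C = (25/2, 35/2)

C = (25/2, 35/2)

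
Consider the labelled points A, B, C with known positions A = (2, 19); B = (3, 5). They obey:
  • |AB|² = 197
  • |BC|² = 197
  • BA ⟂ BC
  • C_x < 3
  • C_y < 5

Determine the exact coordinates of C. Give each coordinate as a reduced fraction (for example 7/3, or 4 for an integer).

1. C_x = -11  [[BA ⟂ BC ⇒ -1x+14y-67=0] ∩ [|C−(3, 5)|²=197]]
2. C_y = 4  [[BA ⟂ BC ⇒ -1x+14y-67=0] ∩ [|C−(3, 5)|²=197]]
   so C = (-11, 4)

C = (-11, 4)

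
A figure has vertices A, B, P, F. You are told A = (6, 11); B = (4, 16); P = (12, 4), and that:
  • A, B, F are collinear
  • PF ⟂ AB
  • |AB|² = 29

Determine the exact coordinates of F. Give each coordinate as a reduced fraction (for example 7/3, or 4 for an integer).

1. F_x = 268/29  [[A, B, F are collinear ⇒ -5x-2y+52=0] ∩ [PF ⟂ AB ⇒ -2x+5y+4=0]]
2. F_y = 84/29  [[A, B, F are collinear ⇒ -5x-2y+52=0] ∩ [PF ⟂ AB ⇒ -2x+5y+4=0]]
   so F = (268/29, 84/29)

F = (268/29, 84/29)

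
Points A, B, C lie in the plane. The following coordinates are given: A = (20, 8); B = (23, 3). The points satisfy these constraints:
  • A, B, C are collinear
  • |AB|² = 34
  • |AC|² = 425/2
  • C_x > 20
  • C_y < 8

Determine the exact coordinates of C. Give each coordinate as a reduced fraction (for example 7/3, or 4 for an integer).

1. C_x = 55/2  [[A, B, C are collinear ⇒ 5x+3y-124=0] ∩ [|C−(20, 8)|²=425/2]]
2. C_y = -9/2  [[A, B, C are collinear ⇒ 5x+3y-124=0] ∩ [|C−(20, 8)|²=425/2]]
   so C = (55/2, -9/2)

C = (55/2, -9/2)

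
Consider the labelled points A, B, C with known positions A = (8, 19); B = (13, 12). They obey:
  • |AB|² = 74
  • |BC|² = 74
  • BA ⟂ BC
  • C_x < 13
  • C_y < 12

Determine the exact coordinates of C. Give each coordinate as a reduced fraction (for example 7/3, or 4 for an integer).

1. C_x = 6  [[BA ⟂ BC ⇒ -5x+7y-19=0] ∩ [|C−(13, 12)|²=74]]
2. C_y = 7  [[BA ⟂ BC ⇒ -5x+7y-19=0] ∩ [|C−(13, 12)|²=74]]
   so C = (6, 7)

C = (6, 7)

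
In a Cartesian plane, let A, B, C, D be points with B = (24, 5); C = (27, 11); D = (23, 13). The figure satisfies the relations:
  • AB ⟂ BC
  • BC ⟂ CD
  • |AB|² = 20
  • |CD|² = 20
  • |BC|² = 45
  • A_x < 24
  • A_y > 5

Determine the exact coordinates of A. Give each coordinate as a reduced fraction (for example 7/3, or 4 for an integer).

A = (20, 7)

1. A_x = 20  [[AB ⟂ BC ⇒ -3x-6y+102=0] ∩ [|A−(24, 5)|²=20]]
2. A_y = 7  [[AB ⟂ BC ⇒ -3x-6y+102=0] ∩ [|A−(24, 5)|²=20]]
   so A = (20, 7)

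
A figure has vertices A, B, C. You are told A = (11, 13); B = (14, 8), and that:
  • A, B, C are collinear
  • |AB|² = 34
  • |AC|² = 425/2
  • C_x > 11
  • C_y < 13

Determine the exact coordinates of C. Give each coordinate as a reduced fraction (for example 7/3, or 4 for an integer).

1. C_x = 37/2  [[A, B, C are collinear ⇒ 5x+3y-94=0] ∩ [|C−(11, 13)|²=425/2]]
2. C_y = 1/2  [[A, B, C are collinear ⇒ 5x+3y-94=0] ∩ [|C−(11, 13)|²=425/2]]
   so C = (37/2, 1/2)

C = (37/2, 1/2)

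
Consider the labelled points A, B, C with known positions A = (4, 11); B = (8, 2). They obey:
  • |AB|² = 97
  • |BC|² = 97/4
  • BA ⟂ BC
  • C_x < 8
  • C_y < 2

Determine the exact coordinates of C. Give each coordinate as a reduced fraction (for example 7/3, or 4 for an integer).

C = (7/2, 0)

1. C_x = 7/2  [[BA ⟂ BC ⇒ -4x+9y+14=0] ∩ [|C−(8, 2)|²=97/4]]
2. C_y = 0  [[BA ⟂ BC ⇒ -4x+9y+14=0] ∩ [|C−(8, 2)|²=97/4]]
   so C = (7/2, 0)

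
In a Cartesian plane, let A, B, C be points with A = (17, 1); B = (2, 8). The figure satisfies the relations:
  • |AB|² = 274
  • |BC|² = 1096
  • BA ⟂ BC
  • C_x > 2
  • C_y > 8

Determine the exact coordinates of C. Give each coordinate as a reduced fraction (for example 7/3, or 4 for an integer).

1. C_x = 16  [[BA ⟂ BC ⇒ 15x-7y+26=0] ∩ [|C−(2, 8)|²=1096]]
2. C_y = 38  [[BA ⟂ BC ⇒ 15x-7y+26=0] ∩ [|C−(2, 8)|²=1096]]
   so C = (16, 38)

C = (16, 38)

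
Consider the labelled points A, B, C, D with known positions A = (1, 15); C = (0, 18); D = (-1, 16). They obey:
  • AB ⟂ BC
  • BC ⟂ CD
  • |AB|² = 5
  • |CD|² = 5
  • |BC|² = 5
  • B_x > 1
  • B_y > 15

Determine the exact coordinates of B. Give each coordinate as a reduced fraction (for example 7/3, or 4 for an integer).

B = (2, 17)

1. B_x = 2  [[BC ⟂ CD ⇒ 1x+2y-36=0] ∩ [|B−(1, 15)|²=5]]
2. B_y = 17  [[BC ⟂ CD ⇒ 1x+2y-36=0] ∩ [|B−(1, 15)|²=5]]
   so B = (2, 17)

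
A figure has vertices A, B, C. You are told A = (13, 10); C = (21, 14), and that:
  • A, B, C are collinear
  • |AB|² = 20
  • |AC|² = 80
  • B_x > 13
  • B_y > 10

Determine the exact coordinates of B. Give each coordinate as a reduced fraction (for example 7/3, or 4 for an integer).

1. B_x = 17  [[A, B, C are collinear ⇒ 4x-8y+28=0] ∩ [|B−(13, 10)|²=20]]
2. B_y = 12  [[A, B, C are collinear ⇒ 4x-8y+28=0] ∩ [|B−(13, 10)|²=20]]
   so B = (17, 12)

B = (17, 12)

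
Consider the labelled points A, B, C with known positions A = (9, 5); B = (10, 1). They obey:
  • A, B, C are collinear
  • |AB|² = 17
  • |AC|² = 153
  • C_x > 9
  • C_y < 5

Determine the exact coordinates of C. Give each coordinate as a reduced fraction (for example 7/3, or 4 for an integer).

1. C_x = 12  [[A, B, C are collinear ⇒ 4x+1y-41=0] ∩ [|C−(9, 5)|²=153]]
2. C_y = -7  [[A, B, C are collinear ⇒ 4x+1y-41=0] ∩ [|C−(9, 5)|²=153]]
   so C = (12, -7)

C = (12, -7)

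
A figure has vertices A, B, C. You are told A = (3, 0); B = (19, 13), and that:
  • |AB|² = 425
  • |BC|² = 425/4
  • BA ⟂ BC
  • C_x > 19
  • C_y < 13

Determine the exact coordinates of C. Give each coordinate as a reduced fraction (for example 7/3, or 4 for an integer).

C = (51/2, 5)

1. C_x = 51/2  [[BA ⟂ BC ⇒ -16x-13y+473=0] ∩ [|C−(19, 13)|²=425/4]]
2. C_y = 5  [[BA ⟂ BC ⇒ -16x-13y+473=0] ∩ [|C−(19, 13)|²=425/4]]
   so C = (51/2, 5)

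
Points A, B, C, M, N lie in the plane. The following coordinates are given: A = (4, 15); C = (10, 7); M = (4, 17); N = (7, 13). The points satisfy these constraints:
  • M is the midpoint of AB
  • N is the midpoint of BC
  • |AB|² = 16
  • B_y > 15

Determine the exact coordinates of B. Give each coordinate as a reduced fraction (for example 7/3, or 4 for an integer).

1. B_x = 4  [B = 2·M−A = 2·(4, 17)−(4, 15)]
2. B_y = 19  [B = 2·M−A = 2·(4, 17)−(4, 15)]
   so B = (4, 19)

B = (4, 19)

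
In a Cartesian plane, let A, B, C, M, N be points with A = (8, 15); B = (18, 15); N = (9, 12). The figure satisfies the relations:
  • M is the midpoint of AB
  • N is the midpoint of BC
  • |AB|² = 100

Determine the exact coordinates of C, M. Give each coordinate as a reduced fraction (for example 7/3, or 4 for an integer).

1. M_x = 13  [2·M = A+B = (8, 15)+(18, 15)]
2. M_y = 15  [2·M = A+B = (8, 15)+(18, 15)]
   so M = (13, 15)
3. C_x = 0  [C = 2·N−B = 2·(9, 12)−(18, 15)]
4. C_y = 9  [C = 2·N−B = 2·(9, 12)−(18, 15)]
   so C = (0, 9)

C = (0, 9)
M = (13, 15)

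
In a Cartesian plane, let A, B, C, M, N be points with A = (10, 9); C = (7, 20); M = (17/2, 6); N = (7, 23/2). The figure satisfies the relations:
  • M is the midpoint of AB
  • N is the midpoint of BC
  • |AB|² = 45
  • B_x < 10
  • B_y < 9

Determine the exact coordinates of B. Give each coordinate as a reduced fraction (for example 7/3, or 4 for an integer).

1. B_x = 7  [B = 2·M−A = 2·(17/2, 6)−(10, 9)]
2. B_y = 3  [B = 2·M−A = 2·(17/2, 6)−(10, 9)]
   so B = (7, 3)

B = (7, 3)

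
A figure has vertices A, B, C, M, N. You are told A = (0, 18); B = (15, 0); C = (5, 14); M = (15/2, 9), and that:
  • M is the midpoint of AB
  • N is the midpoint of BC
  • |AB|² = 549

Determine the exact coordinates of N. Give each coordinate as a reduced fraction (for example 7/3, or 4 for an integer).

1. N_x = 10  [2·N = B+C = (15, 0)+(5, 14)]
2. N_y = 7  [2·N = B+C = (15, 0)+(5, 14)]
   so N = (10, 7)

N = (10, 7)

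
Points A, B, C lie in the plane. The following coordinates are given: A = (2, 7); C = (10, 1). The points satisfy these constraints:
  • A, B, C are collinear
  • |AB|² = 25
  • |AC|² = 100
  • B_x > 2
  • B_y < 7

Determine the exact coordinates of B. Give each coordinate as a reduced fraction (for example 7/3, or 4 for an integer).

B = (6, 4)

1. B_x = 6  [[A, B, C are collinear ⇒ -6x-8y+68=0] ∩ [|B−(2, 7)|²=25]]
2. B_y = 4  [[A, B, C are collinear ⇒ -6x-8y+68=0] ∩ [|B−(2, 7)|²=25]]
   so B = (6, 4)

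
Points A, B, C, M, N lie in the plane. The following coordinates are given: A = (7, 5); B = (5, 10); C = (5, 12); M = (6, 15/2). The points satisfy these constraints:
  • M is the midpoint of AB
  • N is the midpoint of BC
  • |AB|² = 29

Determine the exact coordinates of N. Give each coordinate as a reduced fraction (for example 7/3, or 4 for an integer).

1. N_x = 5  [2·N = B+C = (5, 10)+(5, 12)]
2. N_y = 11  [2·N = B+C = (5, 10)+(5, 12)]
   so N = (5, 11)

N = (5, 11)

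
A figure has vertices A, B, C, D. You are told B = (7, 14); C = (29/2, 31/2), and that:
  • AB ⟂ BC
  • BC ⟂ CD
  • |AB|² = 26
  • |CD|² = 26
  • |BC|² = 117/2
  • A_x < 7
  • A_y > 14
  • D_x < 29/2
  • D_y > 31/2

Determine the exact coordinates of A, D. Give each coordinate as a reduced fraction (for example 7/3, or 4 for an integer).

1. A_x = 6  [[AB ⟂ BC ⇒ -15/2x-3/2y+147/2=0] ∩ [|A−(7, 14)|²=26]]
2. A_y = 19  [[AB ⟂ BC ⇒ -15/2x-3/2y+147/2=0] ∩ [|A−(7, 14)|²=26]]
   so A = (6, 19)
3. D_x = 27/2  [[BC ⟂ CD ⇒ 15/2x+3/2y-132=0] ∩ [|D−(29/2, 31/2)|²=26]]
4. D_y = 41/2  [[BC ⟂ CD ⇒ 15/2x+3/2y-132=0] ∩ [|D−(29/2, 31/2)|²=26]]
   so D = (27/2, 41/2)

A = (6, 19)
D = (27/2, 41/2)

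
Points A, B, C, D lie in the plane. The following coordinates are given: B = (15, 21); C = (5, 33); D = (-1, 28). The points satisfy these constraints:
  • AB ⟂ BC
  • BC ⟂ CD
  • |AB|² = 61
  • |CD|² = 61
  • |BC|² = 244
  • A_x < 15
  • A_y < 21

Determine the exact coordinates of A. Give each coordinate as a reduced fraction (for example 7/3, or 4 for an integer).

1. A_x = 9  [[AB ⟂ BC ⇒ 10x-12y+102=0] ∩ [|A−(15, 21)|²=61]]
2. A_y = 16  [[AB ⟂ BC ⇒ 10x-12y+102=0] ∩ [|A−(15, 21)|²=61]]
   so A = (9, 16)

A = (9, 16)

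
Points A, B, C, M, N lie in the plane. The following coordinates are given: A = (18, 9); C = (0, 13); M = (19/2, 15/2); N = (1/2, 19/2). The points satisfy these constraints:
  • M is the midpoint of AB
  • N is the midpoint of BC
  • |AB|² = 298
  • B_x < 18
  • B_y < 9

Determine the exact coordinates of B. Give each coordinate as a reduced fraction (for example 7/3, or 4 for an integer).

B = (1, 6)

1. B_x = 1  [B = 2·M−A = 2·(19/2, 15/2)−(18, 9)]
2. B_y = 6  [B = 2·M−A = 2·(19/2, 15/2)−(18, 9)]
   so B = (1, 6)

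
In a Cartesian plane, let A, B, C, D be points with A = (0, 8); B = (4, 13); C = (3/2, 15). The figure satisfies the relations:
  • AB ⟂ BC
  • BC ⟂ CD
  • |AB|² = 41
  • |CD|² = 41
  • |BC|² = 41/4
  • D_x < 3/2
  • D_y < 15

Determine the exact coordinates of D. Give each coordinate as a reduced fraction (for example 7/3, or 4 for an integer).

1. D_x = -5/2  [[BC ⟂ CD ⇒ -5/2x+2y-105/4=0] ∩ [|D−(3/2, 15)|²=41]]
2. D_y = 10  [[BC ⟂ CD ⇒ -5/2x+2y-105/4=0] ∩ [|D−(3/2, 15)|²=41]]
   so D = (-5/2, 10)

D = (-5/2, 10)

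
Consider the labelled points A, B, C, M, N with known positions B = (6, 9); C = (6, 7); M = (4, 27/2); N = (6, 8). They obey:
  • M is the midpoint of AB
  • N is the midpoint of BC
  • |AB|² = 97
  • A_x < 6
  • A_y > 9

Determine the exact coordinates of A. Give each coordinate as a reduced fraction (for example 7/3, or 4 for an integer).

A = (2, 18)

1. A_x = 2  [A = 2·M−B = 2·(4, 27/2)−(6, 9)]
2. A_y = 18  [A = 2·M−B = 2·(4, 27/2)−(6, 9)]
   so A = (2, 18)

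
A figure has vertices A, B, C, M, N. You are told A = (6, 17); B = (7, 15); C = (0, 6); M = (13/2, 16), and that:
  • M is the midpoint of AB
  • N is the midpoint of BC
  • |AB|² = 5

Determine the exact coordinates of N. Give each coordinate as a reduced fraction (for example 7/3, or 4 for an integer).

N = (7/2, 21/2)

1. N_x = 7/2  [2·N = B+C = (7, 15)+(0, 6)]
2. N_y = 21/2  [2·N = B+C = (7, 15)+(0, 6)]
   so N = (7/2, 21/2)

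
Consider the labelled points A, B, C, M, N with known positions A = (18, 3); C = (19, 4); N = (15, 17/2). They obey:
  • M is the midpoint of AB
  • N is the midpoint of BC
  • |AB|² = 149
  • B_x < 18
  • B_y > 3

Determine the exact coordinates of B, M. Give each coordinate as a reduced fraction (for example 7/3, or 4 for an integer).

1. B_x = 11  [B = 2·N−C = 2·(15, 17/2)−(19, 4)]
2. B_y = 13  [B = 2·N−C = 2·(15, 17/2)−(19, 4)]
   so B = (11, 13)
3. M_x = 29/2  [2·M = A+B = (18, 3)+(11, 13)]
4. M_y = 8  [2·M = A+B = (18, 3)+(11, 13)]
   so M = (29/2, 8)

B = (11, 13)
M = (29/2, 8)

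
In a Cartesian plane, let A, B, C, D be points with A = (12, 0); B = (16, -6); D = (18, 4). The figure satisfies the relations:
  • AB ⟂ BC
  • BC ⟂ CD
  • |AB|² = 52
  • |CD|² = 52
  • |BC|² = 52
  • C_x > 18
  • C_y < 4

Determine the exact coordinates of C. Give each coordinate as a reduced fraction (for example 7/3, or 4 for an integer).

C = (22, -2)

1. C_x = 22  [[AB ⟂ BC ⇒ 4x-6y-100=0] ∩ [|C−(18, 4)|²=52]]
2. C_y = -2  [[AB ⟂ BC ⇒ 4x-6y-100=0] ∩ [|C−(18, 4)|²=52]]
   so C = (22, -2)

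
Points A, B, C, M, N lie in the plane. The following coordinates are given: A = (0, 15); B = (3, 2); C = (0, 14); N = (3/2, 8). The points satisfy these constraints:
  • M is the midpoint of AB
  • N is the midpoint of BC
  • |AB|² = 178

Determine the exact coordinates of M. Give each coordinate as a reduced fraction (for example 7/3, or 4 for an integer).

M = (3/2, 17/2)

1. M_x = 3/2  [2·M = A+B = (0, 15)+(3, 2)]
2. M_y = 17/2  [2·M = A+B = (0, 15)+(3, 2)]
   so M = (3/2, 17/2)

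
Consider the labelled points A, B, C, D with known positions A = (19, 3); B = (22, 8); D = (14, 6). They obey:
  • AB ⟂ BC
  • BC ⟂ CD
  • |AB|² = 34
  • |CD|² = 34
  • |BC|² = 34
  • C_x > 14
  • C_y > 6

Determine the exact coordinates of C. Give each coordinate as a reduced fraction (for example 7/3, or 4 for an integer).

1. C_x = 17  [[AB ⟂ BC ⇒ 3x+5y-106=0] ∩ [|C−(14, 6)|²=34]]
2. C_y = 11  [[AB ⟂ BC ⇒ 3x+5y-106=0] ∩ [|C−(14, 6)|²=34]]
   so C = (17, 11)

C = (17, 11)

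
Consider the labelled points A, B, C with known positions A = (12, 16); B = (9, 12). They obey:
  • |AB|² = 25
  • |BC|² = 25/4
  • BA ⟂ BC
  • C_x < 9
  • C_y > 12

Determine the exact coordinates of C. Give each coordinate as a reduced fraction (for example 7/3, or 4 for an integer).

C = (7, 27/2)

1. C_x = 7  [[BA ⟂ BC ⇒ 3x+4y-75=0] ∩ [|C−(9, 12)|²=25/4]]
2. C_y = 27/2  [[BA ⟂ BC ⇒ 3x+4y-75=0] ∩ [|C−(9, 12)|²=25/4]]
   so C = (7, 27/2)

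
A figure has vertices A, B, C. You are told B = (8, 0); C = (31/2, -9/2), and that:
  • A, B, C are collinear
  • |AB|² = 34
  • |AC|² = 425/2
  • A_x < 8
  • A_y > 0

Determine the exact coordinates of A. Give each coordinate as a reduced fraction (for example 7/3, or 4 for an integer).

1. A_x = 3  [[A, B, C are collinear ⇒ 9/2x+15/2y-36=0] ∩ [|A−(8, 0)|²=34]]
2. A_y = 3  [[A, B, C are collinear ⇒ 9/2x+15/2y-36=0] ∩ [|A−(8, 0)|²=34]]
   so A = (3, 3)

A = (3, 3)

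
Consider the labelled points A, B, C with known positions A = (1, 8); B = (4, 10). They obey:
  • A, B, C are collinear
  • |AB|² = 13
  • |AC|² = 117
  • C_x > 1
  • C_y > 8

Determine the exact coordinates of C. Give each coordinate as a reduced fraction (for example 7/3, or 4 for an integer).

1. C_x = 10  [[A, B, C are collinear ⇒ -2x+3y-22=0] ∩ [|C−(1, 8)|²=117]]
2. C_y = 14  [[A, B, C are collinear ⇒ -2x+3y-22=0] ∩ [|C−(1, 8)|²=117]]
   so C = (10, 14)

C = (10, 14)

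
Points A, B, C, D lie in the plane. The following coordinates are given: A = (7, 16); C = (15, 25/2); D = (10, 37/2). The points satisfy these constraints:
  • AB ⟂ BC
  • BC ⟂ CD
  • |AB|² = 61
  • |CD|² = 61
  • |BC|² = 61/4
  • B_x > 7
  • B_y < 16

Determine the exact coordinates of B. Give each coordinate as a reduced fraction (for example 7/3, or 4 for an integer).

B = (12, 10)

1. B_x = 12  [[BC ⟂ CD ⇒ 5x-6y=0] ∩ [|B−(7, 16)|²=61]]
2. B_y = 10  [[BC ⟂ CD ⇒ 5x-6y=0] ∩ [|B−(7, 16)|²=61]]
   so B = (12, 10)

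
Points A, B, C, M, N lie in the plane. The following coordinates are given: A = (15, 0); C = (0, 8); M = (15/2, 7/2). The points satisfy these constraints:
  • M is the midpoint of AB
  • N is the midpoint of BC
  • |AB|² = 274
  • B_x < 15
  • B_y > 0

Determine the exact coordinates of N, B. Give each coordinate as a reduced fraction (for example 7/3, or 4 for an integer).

1. B_x = 0  [B = 2·M−A = 2·(15/2, 7/2)−(15, 0)]
2. B_y = 7  [B = 2·M−A = 2·(15/2, 7/2)−(15, 0)]
   so B = (0, 7)
3. N_x = 0  [2·N = B+C = (0, 7)+(0, 8)]
4. N_y = 15/2  [2·N = B+C = (0, 7)+(0, 8)]
   so N = (0, 15/2)

N = (0, 15/2)
B = (0, 7)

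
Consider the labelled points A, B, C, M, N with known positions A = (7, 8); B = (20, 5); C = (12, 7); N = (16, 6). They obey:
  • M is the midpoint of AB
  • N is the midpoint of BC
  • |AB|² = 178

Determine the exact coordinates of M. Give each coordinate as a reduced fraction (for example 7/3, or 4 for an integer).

1. M_x = 27/2  [2·M = A+B = (7, 8)+(20, 5)]
2. M_y = 13/2  [2·M = A+B = (7, 8)+(20, 5)]
   so M = (27/2, 13/2)

M = (27/2, 13/2)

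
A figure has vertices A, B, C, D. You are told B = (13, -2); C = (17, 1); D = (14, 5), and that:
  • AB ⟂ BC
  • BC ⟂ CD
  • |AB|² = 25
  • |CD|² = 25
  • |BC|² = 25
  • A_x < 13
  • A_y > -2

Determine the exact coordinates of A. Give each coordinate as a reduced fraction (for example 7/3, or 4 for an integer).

A = (10, 2)

1. A_x = 10  [[AB ⟂ BC ⇒ -4x-3y+46=0] ∩ [|A−(13, -2)|²=25]]
2. A_y = 2  [[AB ⟂ BC ⇒ -4x-3y+46=0] ∩ [|A−(13, -2)|²=25]]
   so A = (10, 2)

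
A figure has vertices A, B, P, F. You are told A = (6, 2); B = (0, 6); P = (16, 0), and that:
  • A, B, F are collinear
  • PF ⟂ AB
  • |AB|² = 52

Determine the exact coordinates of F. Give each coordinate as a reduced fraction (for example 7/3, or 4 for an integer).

1. F_x = 180/13  [[A, B, F are collinear ⇒ -4x-6y+36=0] ∩ [PF ⟂ AB ⇒ -6x+4y+96=0]]
2. F_y = -42/13  [[A, B, F are collinear ⇒ -4x-6y+36=0] ∩ [PF ⟂ AB ⇒ -6x+4y+96=0]]
   so F = (180/13, -42/13)

F = (180/13, -42/13)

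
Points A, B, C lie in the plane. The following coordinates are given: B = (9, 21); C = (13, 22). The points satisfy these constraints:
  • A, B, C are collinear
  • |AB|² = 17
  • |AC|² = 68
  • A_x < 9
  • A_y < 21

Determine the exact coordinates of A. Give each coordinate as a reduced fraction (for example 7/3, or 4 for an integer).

A = (5, 20)

1. A_x = 5  [[A, B, C are collinear ⇒ -1x+4y-75=0] ∩ [|A−(9, 21)|²=17]]
2. A_y = 20  [[A, B, C are collinear ⇒ -1x+4y-75=0] ∩ [|A−(9, 21)|²=17]]
   so A = (5, 20)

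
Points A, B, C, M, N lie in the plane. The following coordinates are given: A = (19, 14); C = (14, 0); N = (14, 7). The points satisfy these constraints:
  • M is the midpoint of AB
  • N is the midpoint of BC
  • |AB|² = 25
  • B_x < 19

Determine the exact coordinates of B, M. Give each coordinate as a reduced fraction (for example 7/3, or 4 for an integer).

1. B_x = 14  [B = 2·N−C = 2·(14, 7)−(14, 0)]
2. B_y = 14  [B = 2·N−C = 2·(14, 7)−(14, 0)]
   so B = (14, 14)
3. M_x = 33/2  [2·M = A+B = (19, 14)+(14, 14)]
4. M_y = 14  [2·M = A+B = (19, 14)+(14, 14)]
   so M = (33/2, 14)

B = (14, 14)
M = (33/2, 14)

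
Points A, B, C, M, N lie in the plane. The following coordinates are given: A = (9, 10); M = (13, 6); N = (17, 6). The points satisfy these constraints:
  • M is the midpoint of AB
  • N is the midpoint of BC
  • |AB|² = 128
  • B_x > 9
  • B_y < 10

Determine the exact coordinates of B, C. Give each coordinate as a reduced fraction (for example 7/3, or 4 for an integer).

B = (17, 2)
C = (17, 10)

1. B_x = 17  [B = 2·M−A = 2·(13, 6)−(9, 10)]
2. B_y = 2  [B = 2·M−A = 2·(13, 6)−(9, 10)]
   so B = (17, 2)
3. C_x = 17  [C = 2·N−B = 2·(17, 6)−(17, 2)]
4. C_y = 10  [C = 2·N−B = 2·(17, 6)−(17, 2)]
   so C = (17, 10)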